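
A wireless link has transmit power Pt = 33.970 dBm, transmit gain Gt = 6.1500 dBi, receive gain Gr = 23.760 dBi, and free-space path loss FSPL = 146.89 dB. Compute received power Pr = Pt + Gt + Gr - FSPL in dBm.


Pr = 33.970 + 6.1500 + 23.760 - 146.89 = -83.01 dBm

-83.01 dBm


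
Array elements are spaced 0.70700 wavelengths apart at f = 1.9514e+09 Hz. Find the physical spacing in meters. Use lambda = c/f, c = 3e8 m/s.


lambda = c / f = 3.0000e+08 / 1.9514e+09 = 0.1537358 m
d = 0.70700 * 0.1537358 = 0.1087 m

0.1087 m


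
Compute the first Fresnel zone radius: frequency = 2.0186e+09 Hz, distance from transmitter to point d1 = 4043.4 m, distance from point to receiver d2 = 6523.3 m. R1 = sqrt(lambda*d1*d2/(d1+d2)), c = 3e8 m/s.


lambda = c / f = 3.0000e+08 / 2.0186e+09 = 0.1486179 m
R1 = sqrt(0.1486179 * 4043.4 * 6523.3 / (4043.4 + 6523.3)) = 19.26 m

19.26 m


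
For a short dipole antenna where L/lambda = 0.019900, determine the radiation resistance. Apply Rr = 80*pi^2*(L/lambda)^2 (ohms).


Rr = 80 * pi^2 * (0.019900)^2 = 80 * 9.869604 * 3.960100e-04 = 0.3127 ohm

0.3127 ohm


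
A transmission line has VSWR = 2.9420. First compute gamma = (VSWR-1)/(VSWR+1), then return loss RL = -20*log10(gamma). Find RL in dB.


gamma = (2.9420 - 1) / (2.9420 + 1) = 0.4926433
RL = -20 * log10(0.4926433) = 6.149 dB

6.149 dB


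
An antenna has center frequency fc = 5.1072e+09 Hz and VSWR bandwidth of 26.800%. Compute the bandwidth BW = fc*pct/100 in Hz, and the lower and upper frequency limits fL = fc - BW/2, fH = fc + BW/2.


BW = 5.1072e+09 * 26.800/100 = 1.368730e+09 Hz
fL = 5.1072e+09 - 1.368730e+09/2 = 4.423e+09 Hz
fH = 5.1072e+09 + 1.368730e+09/2 = 5.792e+09 Hz

BW=1.369e+09 Hz, fL=4.423e+09 Hz, fH=5.792e+09 Hz


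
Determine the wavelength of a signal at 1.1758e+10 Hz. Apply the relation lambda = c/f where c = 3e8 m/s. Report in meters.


lambda = c / f = 3.0000e+08 / 1.1758e+10 = 0.02551 m

0.02551 m


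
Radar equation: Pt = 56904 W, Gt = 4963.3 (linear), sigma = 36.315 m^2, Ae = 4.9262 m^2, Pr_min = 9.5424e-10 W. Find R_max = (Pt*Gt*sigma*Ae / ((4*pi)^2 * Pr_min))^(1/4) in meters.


R^4 = 56904*4963.3*36.315*4.9262 / ((4*pi)^2 * 9.5424e-10) = 3.353004e+17
R_max = 3.353004e+17^0.25 = 24063 m

24063 m


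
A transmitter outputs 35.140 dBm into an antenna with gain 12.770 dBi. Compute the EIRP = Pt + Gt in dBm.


EIRP = Pt + Gt = 35.140 + 12.770 = 47.91 dBm

47.91 dBm


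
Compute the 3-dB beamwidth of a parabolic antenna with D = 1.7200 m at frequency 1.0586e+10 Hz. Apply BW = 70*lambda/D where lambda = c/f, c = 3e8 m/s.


lambda = c / f = 3.0000e+08 / 1.0586e+10 = 0.02833932 m
BW = 70 * 0.02833932 / 1.7200 = 1.153 deg

1.153 deg


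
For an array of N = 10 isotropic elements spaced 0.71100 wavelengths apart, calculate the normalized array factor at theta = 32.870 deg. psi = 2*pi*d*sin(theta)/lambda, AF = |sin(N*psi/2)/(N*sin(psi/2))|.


psi = 2*pi*0.71100*sin(32.870 deg) = 2.424583 rad
AF = |sin(10*2.424583/2) / (10*sin(2.424583/2))| = 0.04582

0.04582


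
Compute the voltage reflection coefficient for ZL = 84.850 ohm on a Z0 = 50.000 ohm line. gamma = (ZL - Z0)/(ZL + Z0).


gamma = (84.850 - 50.000) / (84.850 + 50.000) = 0.2584

0.2584


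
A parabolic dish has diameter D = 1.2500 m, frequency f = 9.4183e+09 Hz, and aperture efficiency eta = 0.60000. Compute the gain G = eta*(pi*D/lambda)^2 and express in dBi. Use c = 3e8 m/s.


lambda = c / f = 3.0000e+08 / 9.4183e+09 = 0.03185288 m
G_linear = 0.60000 * (pi * 1.2500 / 0.03185288)^2 = 9119.554
G_dBi = 10 * log10(9119.554) = 39.60 dBi

39.60 dBi


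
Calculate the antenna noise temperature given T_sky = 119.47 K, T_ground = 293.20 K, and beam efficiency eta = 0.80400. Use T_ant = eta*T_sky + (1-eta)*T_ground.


T_ant = 0.80400 * 119.47 + (1 - 0.80400) * 293.20 = 153.5 K

153.5 K


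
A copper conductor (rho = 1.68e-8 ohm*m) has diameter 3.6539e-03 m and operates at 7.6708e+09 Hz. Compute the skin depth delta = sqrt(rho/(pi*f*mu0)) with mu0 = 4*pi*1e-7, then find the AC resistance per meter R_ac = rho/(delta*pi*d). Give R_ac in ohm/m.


delta = sqrt(1.68e-8 / (pi * 7.6708e+09 * 4*pi*1e-7)) = 7.448253e-07 m
R_ac = 1.68e-8 / (7.448253e-07 * pi * 3.6539e-03) = 1.965 ohm/m

1.965 ohm/m


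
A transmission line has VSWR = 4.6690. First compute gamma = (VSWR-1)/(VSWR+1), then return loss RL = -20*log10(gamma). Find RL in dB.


gamma = (4.6690 - 1) / (4.6690 + 1) = 0.6472041
RL = -20 * log10(0.6472041) = 3.779 dB

3.779 dB


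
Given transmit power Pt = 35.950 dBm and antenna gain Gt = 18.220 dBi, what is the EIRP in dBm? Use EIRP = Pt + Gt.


EIRP = Pt + Gt = 35.950 + 18.220 = 54.17 dBm

54.17 dBm


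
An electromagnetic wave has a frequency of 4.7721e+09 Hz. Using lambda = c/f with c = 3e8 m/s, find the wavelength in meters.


lambda = c / f = 3.0000e+08 / 4.7721e+09 = 0.06287 m

0.06287 m


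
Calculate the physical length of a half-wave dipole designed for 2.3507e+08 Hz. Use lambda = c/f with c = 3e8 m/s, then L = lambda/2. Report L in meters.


lambda = c / f = 3.0000e+08 / 2.3507e+08 = 1.276216 m
L = lambda / 2 = 1.276216 / 2 = 0.6381 m

0.6381 m


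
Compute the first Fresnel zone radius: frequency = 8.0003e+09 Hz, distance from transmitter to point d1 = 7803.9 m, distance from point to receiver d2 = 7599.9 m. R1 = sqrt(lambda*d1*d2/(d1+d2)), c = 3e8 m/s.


lambda = c / f = 3.0000e+08 / 8.0003e+09 = 0.03749859 m
R1 = sqrt(0.03749859 * 7803.9 * 7599.9 / (7803.9 + 7599.9)) = 12.02 m

12.02 m


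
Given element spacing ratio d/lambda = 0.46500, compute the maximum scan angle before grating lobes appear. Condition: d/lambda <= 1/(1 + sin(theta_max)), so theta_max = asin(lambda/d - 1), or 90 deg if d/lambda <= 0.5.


lambda/d - 1 = 1/0.46500 - 1 = 1.150538 >= 1
d/lambda <= 0.5, so the array can scan to endfire without grating lobes: theta_max = 90 deg

90 deg


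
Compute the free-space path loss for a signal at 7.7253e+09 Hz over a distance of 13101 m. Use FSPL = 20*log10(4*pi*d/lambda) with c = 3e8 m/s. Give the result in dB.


lambda = c / f = 3.0000e+08 / 7.7253e+09 = 0.03883344 m
FSPL = 20 * log10(4*pi*13101/0.03883344) = 132.5 dB

132.5 dB


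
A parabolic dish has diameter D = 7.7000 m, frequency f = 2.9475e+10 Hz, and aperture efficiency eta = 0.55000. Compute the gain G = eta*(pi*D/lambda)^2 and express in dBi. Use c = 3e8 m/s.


lambda = c / f = 3.0000e+08 / 2.9475e+10 = 0.01017812 m
G_linear = 0.55000 * (pi * 7.7000 / 0.01017812)^2 = 3.106767e+06
G_dBi = 10 * log10(3.106767e+06) = 64.92 dBi

64.92 dBi


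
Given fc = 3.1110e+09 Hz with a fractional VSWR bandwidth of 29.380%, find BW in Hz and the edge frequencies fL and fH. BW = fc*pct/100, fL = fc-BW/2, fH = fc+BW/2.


BW = 3.1110e+09 * 29.380/100 = 9.140118e+08 Hz
fL = 3.1110e+09 - 9.140118e+08/2 = 2.654e+09 Hz
fH = 3.1110e+09 + 9.140118e+08/2 = 3.568e+09 Hz

BW=9.140e+08 Hz, fL=2.654e+09 Hz, fH=3.568e+09 Hz


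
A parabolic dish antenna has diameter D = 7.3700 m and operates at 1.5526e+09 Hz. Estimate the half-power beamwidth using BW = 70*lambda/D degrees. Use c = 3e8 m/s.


lambda = c / f = 3.0000e+08 / 1.5526e+09 = 0.1932243 m
BW = 70 * 0.1932243 / 7.3700 = 1.835 deg

1.835 deg


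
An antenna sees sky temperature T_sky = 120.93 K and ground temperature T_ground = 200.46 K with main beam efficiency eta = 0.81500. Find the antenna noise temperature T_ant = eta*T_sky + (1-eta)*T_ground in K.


T_ant = 0.81500 * 120.93 + (1 - 0.81500) * 200.46 = 135.6 K

135.6 K


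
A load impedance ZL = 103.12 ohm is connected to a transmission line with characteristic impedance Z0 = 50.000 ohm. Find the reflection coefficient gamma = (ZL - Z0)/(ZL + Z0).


gamma = (103.12 - 50.000) / (103.12 + 50.000) = 0.3469

0.3469


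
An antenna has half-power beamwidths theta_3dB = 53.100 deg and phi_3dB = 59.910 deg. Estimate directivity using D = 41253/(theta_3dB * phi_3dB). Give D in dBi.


D_linear = 41253 / (53.100 * 59.910) = 12.96766
D_dBi = 10 * log10(12.96766) = 11.13 dBi

11.13 dBi


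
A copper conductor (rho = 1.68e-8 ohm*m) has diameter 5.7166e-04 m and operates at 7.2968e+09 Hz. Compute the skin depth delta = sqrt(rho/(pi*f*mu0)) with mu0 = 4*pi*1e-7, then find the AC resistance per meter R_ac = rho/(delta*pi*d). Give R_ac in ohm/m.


delta = sqrt(1.68e-8 / (pi * 7.2968e+09 * 4*pi*1e-7)) = 7.636750e-07 m
R_ac = 1.68e-8 / (7.636750e-07 * pi * 5.7166e-04) = 12.25 ohm/m

12.25 ohm/m


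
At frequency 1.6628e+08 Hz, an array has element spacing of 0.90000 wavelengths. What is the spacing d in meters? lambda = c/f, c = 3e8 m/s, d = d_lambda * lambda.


lambda = c / f = 3.0000e+08 / 1.6628e+08 = 1.804186 m
d = 0.90000 * 1.804186 = 1.624 m

1.624 m


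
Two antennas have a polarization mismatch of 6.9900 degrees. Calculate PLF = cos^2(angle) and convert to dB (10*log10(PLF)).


PLF_linear = cos^2(6.9900 deg) = 0.9851901
PLF_dB = 10 * log10(0.9851901) = -0.06480 dB

-0.06480 dB


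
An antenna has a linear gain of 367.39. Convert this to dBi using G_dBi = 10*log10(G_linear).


G_dBi = 10 * log10(367.39) = 25.65 dBi

25.65 dBi


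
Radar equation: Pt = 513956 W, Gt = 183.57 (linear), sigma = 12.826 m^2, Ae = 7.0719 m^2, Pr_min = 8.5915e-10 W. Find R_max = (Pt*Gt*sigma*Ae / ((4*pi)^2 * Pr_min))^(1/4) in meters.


R^4 = 513956*183.57*12.826*7.0719 / ((4*pi)^2 * 8.5915e-10) = 6.307631e+16
R_max = 6.307631e+16^0.25 = 15848 m

15848 m


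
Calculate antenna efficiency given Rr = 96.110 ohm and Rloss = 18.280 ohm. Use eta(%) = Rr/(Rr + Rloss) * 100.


eta = 96.110 / (96.110 + 18.280) * 100 = 84.02%

84.02%


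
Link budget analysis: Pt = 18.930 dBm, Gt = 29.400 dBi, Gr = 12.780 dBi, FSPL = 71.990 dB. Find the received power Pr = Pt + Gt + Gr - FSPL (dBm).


Pr = 18.930 + 29.400 + 12.780 - 71.990 = -10.88 dBm

-10.88 dBm


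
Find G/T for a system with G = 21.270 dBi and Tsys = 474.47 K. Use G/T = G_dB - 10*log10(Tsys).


G/T = 21.270 - 10*log10(474.47) = 21.270 - 26.76209 = -5.492 dB/K

-5.492 dB/K


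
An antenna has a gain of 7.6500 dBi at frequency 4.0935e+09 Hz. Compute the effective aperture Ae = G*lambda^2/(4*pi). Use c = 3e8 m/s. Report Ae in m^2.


lambda = c / f = 3.0000e+08 / 4.0935e+09 = 0.07328692 m
G_linear = 10^(7.6500/10) = 5.821032
Ae = G_linear * lambda^2 / (4*pi) = 5.821032 * 0.07328692^2 / (4*pi) = 2.488e-03 m^2

2.488e-03 m^2


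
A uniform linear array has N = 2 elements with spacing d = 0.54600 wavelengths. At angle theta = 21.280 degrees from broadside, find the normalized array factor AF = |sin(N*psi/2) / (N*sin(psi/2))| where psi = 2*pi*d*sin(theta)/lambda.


psi = 2*pi*0.54600*sin(21.280 deg) = 1.245061 rad
AF = |sin(2*1.245061/2) / (2*sin(1.245061/2))| = 0.8124

0.8124


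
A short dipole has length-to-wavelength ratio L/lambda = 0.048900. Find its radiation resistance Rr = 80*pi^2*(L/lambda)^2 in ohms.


Rr = 80 * pi^2 * (0.048900)^2 = 80 * 9.869604 * 2.391210e-03 = 1.888 ohm

1.888 ohm


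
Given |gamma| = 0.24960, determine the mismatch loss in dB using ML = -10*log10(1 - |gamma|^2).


ML = -10 * log10(1 - 0.24960^2) = -10 * log10(0.93769984) = 0.2794 dB

0.2794 dB


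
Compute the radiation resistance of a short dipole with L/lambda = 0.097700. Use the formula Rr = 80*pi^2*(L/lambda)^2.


Rr = 80 * pi^2 * (0.097700)^2 = 80 * 9.869604 * 9.545290e-03 = 7.537 ohm

7.537 ohm


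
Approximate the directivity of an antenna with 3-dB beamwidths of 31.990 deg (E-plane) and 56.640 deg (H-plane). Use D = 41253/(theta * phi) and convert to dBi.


D_linear = 41253 / (31.990 * 56.640) = 22.76764
D_dBi = 10 * log10(22.76764) = 13.57 dBi

13.57 dBi


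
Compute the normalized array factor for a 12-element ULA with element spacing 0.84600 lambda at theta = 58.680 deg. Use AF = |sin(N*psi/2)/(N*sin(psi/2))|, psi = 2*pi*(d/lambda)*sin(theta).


psi = 2*pi*0.84600*sin(58.680 deg) = 4.540976 rad
AF = |sin(12*4.540976/2) / (12*sin(4.540976/2))| = 0.09330

0.09330


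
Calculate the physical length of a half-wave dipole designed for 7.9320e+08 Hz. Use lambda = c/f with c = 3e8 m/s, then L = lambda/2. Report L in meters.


lambda = c / f = 3.0000e+08 / 7.9320e+08 = 0.3782148 m
L = lambda / 2 = 0.3782148 / 2 = 0.1891 m

0.1891 m


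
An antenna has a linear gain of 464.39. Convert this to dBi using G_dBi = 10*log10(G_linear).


G_dBi = 10 * log10(464.39) = 26.67 dBi

26.67 dBi


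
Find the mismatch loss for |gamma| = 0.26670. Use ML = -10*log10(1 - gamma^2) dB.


ML = -10 * log10(1 - 0.26670^2) = -10 * log10(0.92887111) = 0.3204 dB

0.3204 dB


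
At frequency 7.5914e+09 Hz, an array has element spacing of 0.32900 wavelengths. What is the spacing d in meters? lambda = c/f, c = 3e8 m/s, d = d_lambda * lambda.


lambda = c / f = 3.0000e+08 / 7.5914e+09 = 0.03951840 m
d = 0.32900 * 0.03951840 = 0.01300 m

0.01300 m


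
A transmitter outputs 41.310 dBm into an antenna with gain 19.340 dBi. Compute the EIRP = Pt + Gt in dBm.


EIRP = Pt + Gt = 41.310 + 19.340 = 60.65 dBm

60.65 dBm


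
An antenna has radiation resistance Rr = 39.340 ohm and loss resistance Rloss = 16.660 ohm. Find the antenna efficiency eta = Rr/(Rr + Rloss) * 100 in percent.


eta = 39.340 / (39.340 + 16.660) * 100 = 70.25%

70.25%


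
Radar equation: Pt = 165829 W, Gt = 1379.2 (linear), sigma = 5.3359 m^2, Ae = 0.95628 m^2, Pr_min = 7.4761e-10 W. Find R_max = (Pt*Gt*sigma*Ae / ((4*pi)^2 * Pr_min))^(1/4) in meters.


R^4 = 165829*1379.2*5.3359*0.95628 / ((4*pi)^2 * 7.4761e-10) = 9.885204e+15
R_max = 9.885204e+15^0.25 = 9971 m

9971 m


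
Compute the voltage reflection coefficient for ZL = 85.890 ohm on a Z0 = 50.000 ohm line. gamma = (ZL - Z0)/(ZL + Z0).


gamma = (85.890 - 50.000) / (85.890 + 50.000) = 0.2641

0.2641


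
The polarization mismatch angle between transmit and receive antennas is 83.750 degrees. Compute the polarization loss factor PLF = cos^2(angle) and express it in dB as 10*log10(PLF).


PLF_linear = cos^2(83.750 deg) = 0.01185200
PLF_dB = 10 * log10(0.01185200) = -19.26 dB

-19.26 dB


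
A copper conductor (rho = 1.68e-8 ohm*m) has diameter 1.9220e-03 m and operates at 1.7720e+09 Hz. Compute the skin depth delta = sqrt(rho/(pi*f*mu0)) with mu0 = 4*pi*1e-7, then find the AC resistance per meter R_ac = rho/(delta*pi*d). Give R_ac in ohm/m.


delta = sqrt(1.68e-8 / (pi * 1.7720e+09 * 4*pi*1e-7)) = 1.549683e-06 m
R_ac = 1.68e-8 / (1.549683e-06 * pi * 1.9220e-03) = 1.795 ohm/m

1.795 ohm/m


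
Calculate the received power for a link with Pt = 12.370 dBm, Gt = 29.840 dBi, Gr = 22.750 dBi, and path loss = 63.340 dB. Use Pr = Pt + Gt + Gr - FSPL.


Pr = 12.370 + 29.840 + 22.750 - 63.340 = 1.62 dBm

1.62 dBm


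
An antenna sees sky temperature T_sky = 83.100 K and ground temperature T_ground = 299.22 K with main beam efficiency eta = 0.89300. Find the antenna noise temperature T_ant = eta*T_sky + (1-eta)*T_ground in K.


T_ant = 0.89300 * 83.100 + (1 - 0.89300) * 299.22 = 106.2 K

106.2 K


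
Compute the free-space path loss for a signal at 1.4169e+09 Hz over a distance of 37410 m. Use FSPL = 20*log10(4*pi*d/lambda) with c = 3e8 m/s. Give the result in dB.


lambda = c / f = 3.0000e+08 / 1.4169e+09 = 0.2117298 m
FSPL = 20 * log10(4*pi*37410/0.2117298) = 126.9 dB

126.9 dB


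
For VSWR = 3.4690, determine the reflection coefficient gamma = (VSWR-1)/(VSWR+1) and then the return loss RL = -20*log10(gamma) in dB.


gamma = (3.4690 - 1) / (3.4690 + 1) = 0.5524726
RL = -20 * log10(0.5524726) = 5.154 dB

5.154 dB


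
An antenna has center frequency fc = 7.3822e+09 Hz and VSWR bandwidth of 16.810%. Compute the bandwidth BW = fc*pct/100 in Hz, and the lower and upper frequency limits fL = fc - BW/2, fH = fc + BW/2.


BW = 7.3822e+09 * 16.810/100 = 1.240948e+09 Hz
fL = 7.3822e+09 - 1.240948e+09/2 = 6.762e+09 Hz
fH = 7.3822e+09 + 1.240948e+09/2 = 8.003e+09 Hz

BW=1.241e+09 Hz, fL=6.762e+09 Hz, fH=8.003e+09 Hz


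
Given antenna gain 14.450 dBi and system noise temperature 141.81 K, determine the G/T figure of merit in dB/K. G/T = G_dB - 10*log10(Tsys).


G/T = 14.450 - 10*log10(141.81) = 14.450 - 21.51707 = -7.067 dB/K

-7.067 dB/K


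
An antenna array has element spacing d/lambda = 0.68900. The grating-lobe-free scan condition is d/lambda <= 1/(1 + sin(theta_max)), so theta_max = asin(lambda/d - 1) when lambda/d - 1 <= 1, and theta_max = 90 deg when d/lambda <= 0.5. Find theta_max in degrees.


lambda/d - 1 = 1/0.68900 - 1 = 0.4513788
theta_max = asin(0.4513788) = 26.83 deg

26.83 deg


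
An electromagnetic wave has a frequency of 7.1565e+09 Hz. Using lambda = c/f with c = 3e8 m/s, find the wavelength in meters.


lambda = c / f = 3.0000e+08 / 7.1565e+09 = 0.04192 m

0.04192 m


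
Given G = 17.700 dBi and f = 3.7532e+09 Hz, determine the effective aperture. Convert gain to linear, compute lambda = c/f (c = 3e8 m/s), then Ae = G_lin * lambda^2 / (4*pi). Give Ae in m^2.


lambda = c / f = 3.0000e+08 / 3.7532e+09 = 0.07993179 m
G_linear = 10^(17.700/10) = 58.88437
Ae = G_linear * lambda^2 / (4*pi) = 58.88437 * 0.07993179^2 / (4*pi) = 0.02994 m^2

0.02994 m^2


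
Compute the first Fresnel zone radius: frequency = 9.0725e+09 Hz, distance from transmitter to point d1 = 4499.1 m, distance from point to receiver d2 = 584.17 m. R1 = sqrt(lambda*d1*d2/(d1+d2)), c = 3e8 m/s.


lambda = c / f = 3.0000e+08 / 9.0725e+09 = 0.03306696 m
R1 = sqrt(0.03306696 * 4499.1 * 584.17 / (4499.1 + 584.17)) = 4.135 m

4.135 m


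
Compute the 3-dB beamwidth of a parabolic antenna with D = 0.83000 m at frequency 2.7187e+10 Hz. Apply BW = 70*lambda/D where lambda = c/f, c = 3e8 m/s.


lambda = c / f = 3.0000e+08 / 2.7187e+10 = 0.01103469 m
BW = 70 * 0.01103469 / 0.83000 = 0.9306 deg

0.9306 deg


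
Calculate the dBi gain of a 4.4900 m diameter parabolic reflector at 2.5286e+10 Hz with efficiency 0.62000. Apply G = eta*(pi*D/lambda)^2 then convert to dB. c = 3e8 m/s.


lambda = c / f = 3.0000e+08 / 2.5286e+10 = 0.01186427 m
G_linear = 0.62000 * (pi * 4.4900 / 0.01186427)^2 = 876399.4
G_dBi = 10 * log10(876399.4) = 59.43 dBi

59.43 dBi


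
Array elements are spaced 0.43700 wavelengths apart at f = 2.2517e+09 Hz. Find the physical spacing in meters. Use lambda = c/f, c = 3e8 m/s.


lambda = c / f = 3.0000e+08 / 2.2517e+09 = 0.1332327 m
d = 0.43700 * 0.1332327 = 0.05822 m

0.05822 m


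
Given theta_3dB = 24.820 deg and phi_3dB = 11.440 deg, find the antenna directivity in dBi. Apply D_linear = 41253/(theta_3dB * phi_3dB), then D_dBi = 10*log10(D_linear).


D_linear = 41253 / (24.820 * 11.440) = 145.2873
D_dBi = 10 * log10(145.2873) = 21.62 dBi

21.62 dBi


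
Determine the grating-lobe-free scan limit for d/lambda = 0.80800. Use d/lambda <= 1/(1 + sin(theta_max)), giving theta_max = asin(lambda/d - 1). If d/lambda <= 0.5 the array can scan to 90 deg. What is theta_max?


lambda/d - 1 = 1/0.80800 - 1 = 0.2376238
theta_max = asin(0.2376238) = 13.75 deg

13.75 deg


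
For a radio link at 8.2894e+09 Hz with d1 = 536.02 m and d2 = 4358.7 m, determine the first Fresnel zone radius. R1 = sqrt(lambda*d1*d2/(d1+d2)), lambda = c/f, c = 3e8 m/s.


lambda = c / f = 3.0000e+08 / 8.2894e+09 = 0.03619080 m
R1 = sqrt(0.03619080 * 536.02 * 4358.7 / (536.02 + 4358.7)) = 4.156 m

4.156 m


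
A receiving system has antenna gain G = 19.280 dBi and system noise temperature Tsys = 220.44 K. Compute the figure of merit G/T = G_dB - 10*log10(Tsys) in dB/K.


G/T = 19.280 - 10*log10(220.44) = 19.280 - 23.43290 = -4.153 dB/K

-4.153 dB/K


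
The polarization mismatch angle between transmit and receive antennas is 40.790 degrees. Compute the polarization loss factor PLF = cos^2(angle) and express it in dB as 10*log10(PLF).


PLF_linear = cos^2(40.790 deg) = 0.5732142
PLF_dB = 10 * log10(0.5732142) = -2.417 dB

-2.417 dB


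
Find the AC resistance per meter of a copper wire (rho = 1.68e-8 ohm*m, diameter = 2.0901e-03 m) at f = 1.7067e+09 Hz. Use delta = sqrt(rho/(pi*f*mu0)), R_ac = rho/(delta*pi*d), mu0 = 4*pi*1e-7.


delta = sqrt(1.68e-8 / (pi * 1.7067e+09 * 4*pi*1e-7)) = 1.579051e-06 m
R_ac = 1.68e-8 / (1.579051e-06 * pi * 2.0901e-03) = 1.620 ohm/m

1.620 ohm/m


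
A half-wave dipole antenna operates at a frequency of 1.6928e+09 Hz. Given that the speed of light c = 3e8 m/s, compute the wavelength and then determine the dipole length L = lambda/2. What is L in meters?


lambda = c / f = 3.0000e+08 / 1.6928e+09 = 0.1772212 m
L = lambda / 2 = 0.1772212 / 2 = 0.08861 m

0.08861 m


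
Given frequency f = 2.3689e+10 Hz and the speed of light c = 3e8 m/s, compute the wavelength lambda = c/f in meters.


lambda = c / f = 3.0000e+08 / 2.3689e+10 = 0.01266 m

0.01266 m


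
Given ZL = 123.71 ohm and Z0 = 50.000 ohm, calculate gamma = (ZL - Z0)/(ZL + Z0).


gamma = (123.71 - 50.000) / (123.71 + 50.000) = 0.4243

0.4243


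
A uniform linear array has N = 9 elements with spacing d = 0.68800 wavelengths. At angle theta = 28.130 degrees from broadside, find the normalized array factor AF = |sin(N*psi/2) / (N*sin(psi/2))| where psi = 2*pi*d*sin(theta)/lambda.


psi = 2*pi*0.68800*sin(28.130 deg) = 2.038101 rad
AF = |sin(9*2.038101/2) / (9*sin(2.038101/2))| = 0.03270

0.03270


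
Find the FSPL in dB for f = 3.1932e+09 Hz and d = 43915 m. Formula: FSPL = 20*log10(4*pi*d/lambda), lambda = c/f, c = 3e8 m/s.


lambda = c / f = 3.0000e+08 / 3.1932e+09 = 0.09394964 m
FSPL = 20 * log10(4*pi*43915/0.09394964) = 135.4 dB

135.4 dB


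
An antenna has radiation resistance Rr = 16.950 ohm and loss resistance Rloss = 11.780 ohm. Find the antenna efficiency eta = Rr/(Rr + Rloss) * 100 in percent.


eta = 16.950 / (16.950 + 11.780) * 100 = 59.00%

59.00%


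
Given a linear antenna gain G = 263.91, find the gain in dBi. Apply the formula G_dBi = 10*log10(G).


G_dBi = 10 * log10(263.91) = 24.21 dBi

24.21 dBi


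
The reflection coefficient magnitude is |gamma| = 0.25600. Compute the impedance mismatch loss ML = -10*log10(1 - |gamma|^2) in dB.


ML = -10 * log10(1 - 0.25600^2) = -10 * log10(0.934464) = 0.2944 dB

0.2944 dB


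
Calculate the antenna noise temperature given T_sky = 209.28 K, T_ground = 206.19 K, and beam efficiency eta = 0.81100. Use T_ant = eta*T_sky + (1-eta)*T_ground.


T_ant = 0.81100 * 209.28 + (1 - 0.81100) * 206.19 = 208.7 K

208.7 K


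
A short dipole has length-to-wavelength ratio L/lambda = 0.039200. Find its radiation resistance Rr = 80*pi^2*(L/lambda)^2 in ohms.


Rr = 80 * pi^2 * (0.039200)^2 = 80 * 9.869604 * 1.536640e-03 = 1.213 ohm

1.213 ohm


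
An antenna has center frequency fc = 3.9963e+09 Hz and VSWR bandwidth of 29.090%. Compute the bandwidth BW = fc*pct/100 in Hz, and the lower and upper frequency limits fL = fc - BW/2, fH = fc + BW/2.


BW = 3.9963e+09 * 29.090/100 = 1.162524e+09 Hz
fL = 3.9963e+09 - 1.162524e+09/2 = 3.415e+09 Hz
fH = 3.9963e+09 + 1.162524e+09/2 = 4.578e+09 Hz

BW=1.163e+09 Hz, fL=3.415e+09 Hz, fH=4.578e+09 Hz


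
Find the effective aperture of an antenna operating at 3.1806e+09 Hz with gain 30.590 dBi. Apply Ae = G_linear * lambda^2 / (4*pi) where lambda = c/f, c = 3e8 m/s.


lambda = c / f = 3.0000e+08 / 3.1806e+09 = 0.09432183 m
G_linear = 10^(30.590/10) = 1145.513
Ae = G_linear * lambda^2 / (4*pi) = 1145.513 * 0.09432183^2 / (4*pi) = 0.8110 m^2

0.8110 m^2


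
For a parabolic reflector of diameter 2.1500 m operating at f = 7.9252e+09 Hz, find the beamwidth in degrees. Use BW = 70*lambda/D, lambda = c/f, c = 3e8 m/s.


lambda = c / f = 3.0000e+08 / 7.9252e+09 = 0.03785393 m
BW = 70 * 0.03785393 / 2.1500 = 1.232 deg

1.232 deg


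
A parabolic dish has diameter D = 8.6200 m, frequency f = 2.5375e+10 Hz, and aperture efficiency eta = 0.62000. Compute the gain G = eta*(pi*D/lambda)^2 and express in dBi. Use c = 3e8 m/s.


lambda = c / f = 3.0000e+08 / 2.5375e+10 = 0.01182266 m
G_linear = 0.62000 * (pi * 8.6200 / 0.01182266)^2 = 3.252936e+06
G_dBi = 10 * log10(3.252936e+06) = 65.12 dBi

65.12 dBi


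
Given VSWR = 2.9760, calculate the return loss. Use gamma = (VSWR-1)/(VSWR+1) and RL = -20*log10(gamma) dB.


gamma = (2.9760 - 1) / (2.9760 + 1) = 0.4969819
RL = -20 * log10(0.4969819) = 6.073 dB

6.073 dB


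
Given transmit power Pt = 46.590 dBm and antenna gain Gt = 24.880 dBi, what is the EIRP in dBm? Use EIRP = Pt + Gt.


EIRP = Pt + Gt = 46.590 + 24.880 = 71.47 dBm

71.47 dBm


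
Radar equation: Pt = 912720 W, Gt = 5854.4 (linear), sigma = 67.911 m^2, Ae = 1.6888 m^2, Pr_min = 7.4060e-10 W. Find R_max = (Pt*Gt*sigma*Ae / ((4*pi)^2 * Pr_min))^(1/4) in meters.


R^4 = 912720*5854.4*67.911*1.6888 / ((4*pi)^2 * 7.4060e-10) = 5.240043e+18
R_max = 5.240043e+18^0.25 = 47845 m

47845 m


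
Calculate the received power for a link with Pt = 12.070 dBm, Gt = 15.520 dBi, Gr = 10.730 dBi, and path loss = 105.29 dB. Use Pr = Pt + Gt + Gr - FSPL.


Pr = 12.070 + 15.520 + 10.730 - 105.29 = -66.97 dBm

-66.97 dBm


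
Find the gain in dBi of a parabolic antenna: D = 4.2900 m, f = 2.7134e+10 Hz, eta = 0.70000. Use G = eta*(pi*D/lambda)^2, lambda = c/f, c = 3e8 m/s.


lambda = c / f = 3.0000e+08 / 2.7134e+10 = 0.01105624 m
G_linear = 0.70000 * (pi * 4.2900 / 0.01105624)^2 = 1.040154e+06
G_dBi = 10 * log10(1.040154e+06) = 60.17 dBi

60.17 dBi


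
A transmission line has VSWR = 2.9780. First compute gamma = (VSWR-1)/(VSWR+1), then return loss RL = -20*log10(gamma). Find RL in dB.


gamma = (2.9780 - 1) / (2.9780 + 1) = 0.4972348
RL = -20 * log10(0.4972348) = 6.069 dB

6.069 dB


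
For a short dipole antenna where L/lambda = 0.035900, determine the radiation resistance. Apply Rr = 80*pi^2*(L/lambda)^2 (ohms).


Rr = 80 * pi^2 * (0.035900)^2 = 80 * 9.869604 * 1.288810e-03 = 1.018 ohm

1.018 ohm


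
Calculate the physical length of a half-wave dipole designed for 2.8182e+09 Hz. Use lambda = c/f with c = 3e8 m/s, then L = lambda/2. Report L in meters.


lambda = c / f = 3.0000e+08 / 2.8182e+09 = 0.1064509 m
L = lambda / 2 = 0.1064509 / 2 = 0.05323 m

0.05323 m


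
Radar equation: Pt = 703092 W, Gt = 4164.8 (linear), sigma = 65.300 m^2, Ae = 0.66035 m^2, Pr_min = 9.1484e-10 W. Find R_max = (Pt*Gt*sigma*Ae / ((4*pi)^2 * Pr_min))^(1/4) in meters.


R^4 = 703092*4164.8*65.300*0.66035 / ((4*pi)^2 * 9.1484e-10) = 8.740349e+17
R_max = 8.740349e+17^0.25 = 30576 m

30576 m


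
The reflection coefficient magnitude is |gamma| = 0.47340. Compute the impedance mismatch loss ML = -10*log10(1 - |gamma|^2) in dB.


ML = -10 * log10(1 - 0.47340^2) = -10 * log10(0.77589244) = 1.102 dB

1.102 dB


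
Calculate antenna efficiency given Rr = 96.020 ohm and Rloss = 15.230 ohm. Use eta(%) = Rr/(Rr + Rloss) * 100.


eta = 96.020 / (96.020 + 15.230) * 100 = 86.31%

86.31%


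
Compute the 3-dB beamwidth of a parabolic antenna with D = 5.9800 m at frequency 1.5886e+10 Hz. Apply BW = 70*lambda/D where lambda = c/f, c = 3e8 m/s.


lambda = c / f = 3.0000e+08 / 1.5886e+10 = 0.01888455 m
BW = 70 * 0.01888455 / 5.9800 = 0.2211 deg

0.2211 deg


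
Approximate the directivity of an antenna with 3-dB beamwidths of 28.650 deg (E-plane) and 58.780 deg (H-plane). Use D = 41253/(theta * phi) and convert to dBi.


D_linear = 41253 / (28.650 * 58.780) = 24.49635
D_dBi = 10 * log10(24.49635) = 13.89 dBi

13.89 dBi


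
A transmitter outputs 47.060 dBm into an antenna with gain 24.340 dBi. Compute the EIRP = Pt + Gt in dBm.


EIRP = Pt + Gt = 47.060 + 24.340 = 71.40 dBm

71.40 dBm


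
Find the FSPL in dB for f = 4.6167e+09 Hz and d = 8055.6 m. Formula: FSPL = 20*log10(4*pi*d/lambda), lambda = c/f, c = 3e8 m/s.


lambda = c / f = 3.0000e+08 / 4.6167e+09 = 0.06498148 m
FSPL = 20 * log10(4*pi*8055.6/0.06498148) = 123.9 dB

123.9 dB


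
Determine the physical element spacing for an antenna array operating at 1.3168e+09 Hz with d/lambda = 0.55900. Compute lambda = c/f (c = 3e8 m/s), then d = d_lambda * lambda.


lambda = c / f = 3.0000e+08 / 1.3168e+09 = 0.2278250 m
d = 0.55900 * 0.2278250 = 0.1274 m

0.1274 m


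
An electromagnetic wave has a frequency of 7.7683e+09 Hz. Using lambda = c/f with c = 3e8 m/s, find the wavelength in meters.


lambda = c / f = 3.0000e+08 / 7.7683e+09 = 0.03862 m

0.03862 m


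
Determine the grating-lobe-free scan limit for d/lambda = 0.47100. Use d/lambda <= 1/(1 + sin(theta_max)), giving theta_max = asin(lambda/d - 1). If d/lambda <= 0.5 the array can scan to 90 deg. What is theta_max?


lambda/d - 1 = 1/0.47100 - 1 = 1.123142 >= 1
d/lambda <= 0.5, so the array can scan to endfire without grating lobes: theta_max = 90 deg

90 deg


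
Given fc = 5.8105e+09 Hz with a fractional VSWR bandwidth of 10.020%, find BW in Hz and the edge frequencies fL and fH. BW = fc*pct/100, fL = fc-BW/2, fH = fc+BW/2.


BW = 5.8105e+09 * 10.020/100 = 5.822121e+08 Hz
fL = 5.8105e+09 - 5.822121e+08/2 = 5.519e+09 Hz
fH = 5.8105e+09 + 5.822121e+08/2 = 6.102e+09 Hz

BW=5.822e+08 Hz, fL=5.519e+09 Hz, fH=6.102e+09 Hz


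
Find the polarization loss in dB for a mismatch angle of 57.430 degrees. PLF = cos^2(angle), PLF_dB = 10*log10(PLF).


PLF_linear = cos^2(57.430 deg) = 0.2897988
PLF_dB = 10 * log10(0.2897988) = -5.379 dB

-5.379 dB


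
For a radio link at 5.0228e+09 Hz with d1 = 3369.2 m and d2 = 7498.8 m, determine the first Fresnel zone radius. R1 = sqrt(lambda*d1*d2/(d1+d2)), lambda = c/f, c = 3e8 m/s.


lambda = c / f = 3.0000e+08 / 5.0228e+09 = 0.05972764 m
R1 = sqrt(0.05972764 * 3369.2 * 7498.8 / (3369.2 + 7498.8)) = 11.78 m

11.78 m


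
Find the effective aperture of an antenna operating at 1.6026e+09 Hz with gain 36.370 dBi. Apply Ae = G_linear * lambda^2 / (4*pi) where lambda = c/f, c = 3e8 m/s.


lambda = c / f = 3.0000e+08 / 1.6026e+09 = 0.1871958 m
G_linear = 10^(36.370/10) = 4335.109
Ae = G_linear * lambda^2 / (4*pi) = 4335.109 * 0.1871958^2 / (4*pi) = 12.09 m^2

12.09 m^2


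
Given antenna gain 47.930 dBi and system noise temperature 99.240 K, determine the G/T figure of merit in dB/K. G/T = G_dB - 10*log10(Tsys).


G/T = 47.930 - 10*log10(99.240) = 47.930 - 19.96687 = 27.96 dB/K

27.96 dB/K


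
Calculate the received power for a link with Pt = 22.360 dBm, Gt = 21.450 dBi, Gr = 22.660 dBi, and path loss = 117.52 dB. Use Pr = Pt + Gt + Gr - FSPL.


Pr = 22.360 + 21.450 + 22.660 - 117.52 = -51.05 dBm

-51.05 dBm


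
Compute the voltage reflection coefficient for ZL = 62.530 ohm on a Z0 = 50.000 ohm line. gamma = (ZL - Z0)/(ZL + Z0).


gamma = (62.530 - 50.000) / (62.530 + 50.000) = 0.1113

0.1113


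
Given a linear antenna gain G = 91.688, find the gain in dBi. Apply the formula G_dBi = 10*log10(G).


G_dBi = 10 * log10(91.688) = 19.62 dBi

19.62 dBi


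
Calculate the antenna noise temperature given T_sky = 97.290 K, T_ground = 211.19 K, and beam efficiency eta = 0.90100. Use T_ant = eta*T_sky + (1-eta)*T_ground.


T_ant = 0.90100 * 97.290 + (1 - 0.90100) * 211.19 = 108.6 K

108.6 K


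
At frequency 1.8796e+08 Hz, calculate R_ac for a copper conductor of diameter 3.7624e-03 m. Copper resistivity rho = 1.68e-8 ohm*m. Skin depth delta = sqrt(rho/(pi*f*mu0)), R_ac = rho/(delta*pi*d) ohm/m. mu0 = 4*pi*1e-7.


delta = sqrt(1.68e-8 / (pi * 1.8796e+08 * 4*pi*1e-7)) = 4.758193e-06 m
R_ac = 1.68e-8 / (4.758193e-06 * pi * 3.7624e-03) = 0.2987 ohm/m

0.2987 ohm/m


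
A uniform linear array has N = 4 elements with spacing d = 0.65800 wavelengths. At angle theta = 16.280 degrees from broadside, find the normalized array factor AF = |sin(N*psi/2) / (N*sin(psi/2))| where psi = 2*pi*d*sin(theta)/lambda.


psi = 2*pi*0.65800*sin(16.280 deg) = 1.158985 rad
AF = |sin(4*1.158985/2) / (4*sin(1.158985/2))| = 0.3349

0.3349


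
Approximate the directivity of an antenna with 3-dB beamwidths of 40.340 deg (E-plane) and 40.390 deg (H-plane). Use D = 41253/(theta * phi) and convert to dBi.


D_linear = 41253 / (40.340 * 40.390) = 25.31896
D_dBi = 10 * log10(25.31896) = 14.03 dBi

14.03 dBi


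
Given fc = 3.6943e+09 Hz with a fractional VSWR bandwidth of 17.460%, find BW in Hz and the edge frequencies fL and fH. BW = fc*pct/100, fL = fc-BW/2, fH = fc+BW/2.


BW = 3.6943e+09 * 17.460/100 = 6.450248e+08 Hz
fL = 3.6943e+09 - 6.450248e+08/2 = 3.372e+09 Hz
fH = 3.6943e+09 + 6.450248e+08/2 = 4.017e+09 Hz

BW=6.450e+08 Hz, fL=3.372e+09 Hz, fH=4.017e+09 Hz


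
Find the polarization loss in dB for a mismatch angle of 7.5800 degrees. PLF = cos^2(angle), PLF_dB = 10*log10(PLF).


PLF_linear = cos^2(7.5800 deg) = 0.9825997
PLF_dB = 10 * log10(0.9825997) = -0.07623 dB

-0.07623 dB


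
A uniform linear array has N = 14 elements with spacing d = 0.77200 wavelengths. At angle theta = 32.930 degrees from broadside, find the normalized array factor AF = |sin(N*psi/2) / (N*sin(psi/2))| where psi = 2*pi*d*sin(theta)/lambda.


psi = 2*pi*0.77200*sin(32.930 deg) = 2.636864 rad
AF = |sin(14*2.636864/2) / (14*sin(2.636864/2))| = 0.02815

0.02815


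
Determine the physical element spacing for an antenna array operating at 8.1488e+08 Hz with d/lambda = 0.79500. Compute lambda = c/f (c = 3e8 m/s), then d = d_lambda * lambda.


lambda = c / f = 3.0000e+08 / 8.1488e+08 = 0.3681524 m
d = 0.79500 * 0.3681524 = 0.2927 m

0.2927 m


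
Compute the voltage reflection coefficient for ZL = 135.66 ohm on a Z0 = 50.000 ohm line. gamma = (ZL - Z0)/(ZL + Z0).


gamma = (135.66 - 50.000) / (135.66 + 50.000) = 0.4614

0.4614


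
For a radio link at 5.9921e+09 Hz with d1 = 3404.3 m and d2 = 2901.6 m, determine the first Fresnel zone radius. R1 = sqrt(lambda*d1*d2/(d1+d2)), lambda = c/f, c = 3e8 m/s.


lambda = c / f = 3.0000e+08 / 5.9921e+09 = 0.05006592 m
R1 = sqrt(0.05006592 * 3404.3 * 2901.6 / (3404.3 + 2901.6)) = 8.856 m

8.856 m


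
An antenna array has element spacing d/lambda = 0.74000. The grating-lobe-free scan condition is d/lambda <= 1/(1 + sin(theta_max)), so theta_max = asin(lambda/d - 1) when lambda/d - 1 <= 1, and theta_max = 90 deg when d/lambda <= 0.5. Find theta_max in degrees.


lambda/d - 1 = 1/0.74000 - 1 = 0.3513514
theta_max = asin(0.3513514) = 20.57 deg

20.57 deg


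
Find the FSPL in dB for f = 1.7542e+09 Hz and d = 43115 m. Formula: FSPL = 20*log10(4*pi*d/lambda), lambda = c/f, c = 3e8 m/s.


lambda = c / f = 3.0000e+08 / 1.7542e+09 = 0.1710181 m
FSPL = 20 * log10(4*pi*43115/0.1710181) = 130.0 dB

130.0 dB


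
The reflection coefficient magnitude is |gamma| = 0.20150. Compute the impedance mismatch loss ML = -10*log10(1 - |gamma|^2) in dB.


ML = -10 * log10(1 - 0.20150^2) = -10 * log10(0.95939775) = 0.1800 dB

0.1800 dB


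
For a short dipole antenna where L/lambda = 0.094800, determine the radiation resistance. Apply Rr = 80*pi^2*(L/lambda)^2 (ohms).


Rr = 80 * pi^2 * (0.094800)^2 = 80 * 9.869604 * 8.987040e-03 = 7.096 ohm

7.096 ohm


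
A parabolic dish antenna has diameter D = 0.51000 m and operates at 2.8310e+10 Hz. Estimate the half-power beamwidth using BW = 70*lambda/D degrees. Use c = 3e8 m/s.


lambda = c / f = 3.0000e+08 / 2.8310e+10 = 0.01059696 m
BW = 70 * 0.01059696 / 0.51000 = 1.454 deg

1.454 deg


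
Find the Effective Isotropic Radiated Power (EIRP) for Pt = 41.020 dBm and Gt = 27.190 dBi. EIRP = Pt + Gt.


EIRP = Pt + Gt = 41.020 + 27.190 = 68.21 dBm

68.21 dBm


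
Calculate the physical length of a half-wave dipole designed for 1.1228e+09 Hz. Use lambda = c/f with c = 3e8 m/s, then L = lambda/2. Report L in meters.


lambda = c / f = 3.0000e+08 / 1.1228e+09 = 0.2671892 m
L = lambda / 2 = 0.2671892 / 2 = 0.1336 m

0.1336 m


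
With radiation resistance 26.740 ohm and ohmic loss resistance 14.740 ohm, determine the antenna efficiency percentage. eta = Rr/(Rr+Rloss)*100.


eta = 26.740 / (26.740 + 14.740) * 100 = 64.46%

64.46%


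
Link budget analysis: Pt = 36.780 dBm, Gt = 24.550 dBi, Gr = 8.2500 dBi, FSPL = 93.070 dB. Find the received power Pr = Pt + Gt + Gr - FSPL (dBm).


Pr = 36.780 + 24.550 + 8.2500 - 93.070 = -23.49 dBm

-23.49 dBm


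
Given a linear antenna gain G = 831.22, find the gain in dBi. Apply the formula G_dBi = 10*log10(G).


G_dBi = 10 * log10(831.22) = 29.20 dBi

29.20 dBi


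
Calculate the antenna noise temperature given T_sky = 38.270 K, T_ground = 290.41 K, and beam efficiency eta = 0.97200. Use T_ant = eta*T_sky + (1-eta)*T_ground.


T_ant = 0.97200 * 38.270 + (1 - 0.97200) * 290.41 = 45.33 K

45.33 K


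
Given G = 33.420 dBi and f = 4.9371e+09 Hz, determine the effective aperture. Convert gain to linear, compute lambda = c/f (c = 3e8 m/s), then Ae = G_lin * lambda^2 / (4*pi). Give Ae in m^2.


lambda = c / f = 3.0000e+08 / 4.9371e+09 = 0.06076442 m
G_linear = 10^(33.420/10) = 2197.860
Ae = G_linear * lambda^2 / (4*pi) = 2197.860 * 0.06076442^2 / (4*pi) = 0.6458 m^2

0.6458 m^2


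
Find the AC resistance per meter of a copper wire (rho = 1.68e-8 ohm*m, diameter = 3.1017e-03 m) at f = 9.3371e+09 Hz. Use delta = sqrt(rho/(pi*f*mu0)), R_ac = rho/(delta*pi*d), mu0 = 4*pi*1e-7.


delta = sqrt(1.68e-8 / (pi * 9.3371e+09 * 4*pi*1e-7)) = 6.751010e-07 m
R_ac = 1.68e-8 / (6.751010e-07 * pi * 3.1017e-03) = 2.554 ohm/m

2.554 ohm/m


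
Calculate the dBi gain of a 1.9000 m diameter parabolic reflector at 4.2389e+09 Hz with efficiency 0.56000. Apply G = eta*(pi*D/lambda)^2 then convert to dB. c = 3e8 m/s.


lambda = c / f = 3.0000e+08 / 4.2389e+09 = 0.07077308 m
G_linear = 0.56000 * (pi * 1.9000 / 0.07077308)^2 = 3983.445
G_dBi = 10 * log10(3983.445) = 36.00 dBi

36.00 dBi


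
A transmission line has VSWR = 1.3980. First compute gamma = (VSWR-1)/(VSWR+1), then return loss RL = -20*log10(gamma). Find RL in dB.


gamma = (1.3980 - 1) / (1.3980 + 1) = 0.1659716
RL = -20 * log10(0.1659716) = 15.60 dB

15.60 dB


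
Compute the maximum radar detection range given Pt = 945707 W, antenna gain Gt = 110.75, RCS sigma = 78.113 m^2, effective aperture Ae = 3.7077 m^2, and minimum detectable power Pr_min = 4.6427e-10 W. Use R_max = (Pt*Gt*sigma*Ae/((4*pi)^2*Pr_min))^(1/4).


R^4 = 945707*110.75*78.113*3.7077 / ((4*pi)^2 * 4.6427e-10) = 4.137499e+17
R_max = 4.137499e+17^0.25 = 25362 m

25362 m


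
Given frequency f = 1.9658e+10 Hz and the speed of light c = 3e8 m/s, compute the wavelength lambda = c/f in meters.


lambda = c / f = 3.0000e+08 / 1.9658e+10 = 0.01526 m

0.01526 m


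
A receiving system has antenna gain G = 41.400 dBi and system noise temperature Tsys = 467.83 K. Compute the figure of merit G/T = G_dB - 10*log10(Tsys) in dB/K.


G/T = 41.400 - 10*log10(467.83) = 41.400 - 26.70088 = 14.70 dB/K

14.70 dB/K


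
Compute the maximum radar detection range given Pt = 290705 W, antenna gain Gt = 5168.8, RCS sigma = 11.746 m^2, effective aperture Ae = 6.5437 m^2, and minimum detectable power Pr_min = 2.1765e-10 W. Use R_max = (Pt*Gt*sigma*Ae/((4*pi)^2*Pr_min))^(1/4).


R^4 = 290705*5168.8*11.746*6.5437 / ((4*pi)^2 * 2.1765e-10) = 3.360293e+18
R_max = 3.360293e+18^0.25 = 42815 m

42815 m


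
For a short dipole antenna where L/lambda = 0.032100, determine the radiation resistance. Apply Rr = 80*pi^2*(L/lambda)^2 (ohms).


Rr = 80 * pi^2 * (0.032100)^2 = 80 * 9.869604 * 1.030410e-03 = 0.8136 ohm

0.8136 ohm


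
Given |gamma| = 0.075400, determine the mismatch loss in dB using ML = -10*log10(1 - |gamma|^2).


ML = -10 * log10(1 - 0.075400^2) = -10 * log10(0.99431484) = 0.02476 dB

0.02476 dB


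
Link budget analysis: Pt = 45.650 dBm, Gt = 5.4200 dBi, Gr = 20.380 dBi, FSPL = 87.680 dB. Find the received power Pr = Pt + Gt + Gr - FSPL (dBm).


Pr = 45.650 + 5.4200 + 20.380 - 87.680 = -16.23 dBm

-16.23 dBm


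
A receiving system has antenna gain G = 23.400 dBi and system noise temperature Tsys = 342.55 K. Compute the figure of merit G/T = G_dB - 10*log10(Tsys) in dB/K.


G/T = 23.400 - 10*log10(342.55) = 23.400 - 25.34724 = -1.947 dB/K

-1.947 dB/K
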